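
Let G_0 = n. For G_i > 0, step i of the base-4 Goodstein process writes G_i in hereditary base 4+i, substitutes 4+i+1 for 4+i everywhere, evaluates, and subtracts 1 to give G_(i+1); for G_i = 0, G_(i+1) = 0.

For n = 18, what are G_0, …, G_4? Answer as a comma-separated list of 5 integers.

base 4: 18 = 4^2 + 2; at 5: 5^2 + 2 = 27; next = 26
base 5: 26 = 5^2 + 1; at 6: 6^2 + 1 = 37; next = 36
base 6: 36 = 6^2; at 7: 7^2 = 49; next = 48
base 7: 48 = 6·7 + 6; at 8: 6·8 + 6 = 54; next = 53

18, 26, 36, 48, 53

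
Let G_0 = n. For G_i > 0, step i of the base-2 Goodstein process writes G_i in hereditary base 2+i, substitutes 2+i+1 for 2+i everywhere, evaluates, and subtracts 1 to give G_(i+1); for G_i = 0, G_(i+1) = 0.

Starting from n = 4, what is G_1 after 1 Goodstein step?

[0] 4 ≡ 2^2 (base 2). Lift 3: 27. −1: 26.
[1] 26 ≡ 2·3^2 + 2·3 + 2 (base 3). Lift 4: 42. −1: 41.

26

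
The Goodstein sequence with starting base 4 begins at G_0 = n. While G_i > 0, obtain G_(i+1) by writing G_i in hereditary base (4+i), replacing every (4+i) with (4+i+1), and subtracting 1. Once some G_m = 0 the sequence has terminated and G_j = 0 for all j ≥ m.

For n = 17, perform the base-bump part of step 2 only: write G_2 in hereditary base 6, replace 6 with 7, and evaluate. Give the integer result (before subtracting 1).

40

[0] 17 ≡ 4^2 + 1 (base 4). Lift 5: 26. −1: 25.
[1] 25 ≡ 5^2 (base 5). Lift 6: 36. −1: 35.
[2] 35 ≡ 5·6 + 5 (base 6). Lift 7: 40. −1: 39.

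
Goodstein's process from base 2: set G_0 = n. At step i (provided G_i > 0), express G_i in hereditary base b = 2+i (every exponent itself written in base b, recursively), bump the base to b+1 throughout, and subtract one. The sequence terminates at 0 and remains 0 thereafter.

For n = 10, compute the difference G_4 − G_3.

264310

10 —HB2→ 2^(2 + 1) + 2 —bump→ 3^(3 + 1) + 3 = 84 —(−1)→ 83
83 —HB3→ 3^(3 + 1) + 2 —bump→ 4^(4 + 1) + 2 = 1026 —(−1)→ 1025
1025 —HB4→ 4^(4 + 1) + 1 —bump→ 5^(5 + 1) + 1 = 15626 —(−1)→ 15625
15625 —HB5→ 5^(5 + 1) —bump→ 6^(6 + 1) = 279936 —(−1)→ 279935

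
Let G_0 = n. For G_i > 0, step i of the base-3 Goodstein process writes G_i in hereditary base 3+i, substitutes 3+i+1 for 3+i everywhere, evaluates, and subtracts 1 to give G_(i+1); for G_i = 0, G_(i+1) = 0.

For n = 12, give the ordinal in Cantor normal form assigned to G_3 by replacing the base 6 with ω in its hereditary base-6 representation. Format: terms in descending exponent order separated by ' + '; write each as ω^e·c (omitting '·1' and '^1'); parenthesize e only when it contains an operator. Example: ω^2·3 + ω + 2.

12 —HB3→ 3^2 + 3 —bump→ 4^2 + 4 = 20 —(−1)→ 19
19 —HB4→ 4^2 + 3 —bump→ 5^2 + 3 = 28 —(−1)→ 27
27 —HB5→ 5^2 + 2 —bump→ 6^2 + 2 = 38 —(−1)→ 37
37 —HB6→ 6^2 + 1 —bump→ 7^2 + 1 = 50 —(−1)→ 49

ω^2 + 1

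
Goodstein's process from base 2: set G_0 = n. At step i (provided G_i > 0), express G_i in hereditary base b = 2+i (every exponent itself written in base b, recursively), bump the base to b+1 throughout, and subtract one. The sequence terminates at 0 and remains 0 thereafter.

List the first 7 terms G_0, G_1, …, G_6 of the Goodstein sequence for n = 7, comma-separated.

7, 30, 259, 3127, 46657, 823543, 16777215

G_0 = 7. HB_2(7) = 2^2 + 2 + 1. Bump = 31. G_1 = 30.
G_1 = 30. HB_3(30) = 3^3 + 3. Bump = 260. G_2 = 259.
G_2 = 259. HB_4(259) = 4^4 + 3. Bump = 3128. G_3 = 3127.
G_3 = 3127. HB_5(3127) = 5^5 + 2. Bump = 46658. G_4 = 46657.
G_4 = 46657. HB_6(46657) = 6^6 + 1. Bump = 823544. G_5 = 823543.
G_5 = 823543. HB_7(823543) = 7^7. Bump = 16777216. G_6 = 16777215.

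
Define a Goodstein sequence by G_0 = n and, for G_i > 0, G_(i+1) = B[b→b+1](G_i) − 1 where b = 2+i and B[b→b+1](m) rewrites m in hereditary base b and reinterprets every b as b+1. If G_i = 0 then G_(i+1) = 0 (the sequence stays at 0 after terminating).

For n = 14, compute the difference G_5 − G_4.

5536249

G_0 = 14. HB_2(14) = 2^(2 + 1) + 2^2 + 2. Bump = 111. G_1 = 110.
G_1 = 110. HB_3(110) = 3^(3 + 1) + 3^3 + 2. Bump = 1282. G_2 = 1281.
G_2 = 1281. HB_4(1281) = 4^(4 + 1) + 4^4 + 1. Bump = 18751. G_3 = 18750.
G_3 = 18750. HB_5(18750) = 5^(5 + 1) + 5^5. Bump = 326592. G_4 = 326591.
G_4 = 326591. HB_6(326591) = 6^(6 + 1) + 5·6^5 + 5·6^4 + 5·6^3 + 5·6^2 + 5·6 + 5. Bump = 5862841. G_5 = 5862840.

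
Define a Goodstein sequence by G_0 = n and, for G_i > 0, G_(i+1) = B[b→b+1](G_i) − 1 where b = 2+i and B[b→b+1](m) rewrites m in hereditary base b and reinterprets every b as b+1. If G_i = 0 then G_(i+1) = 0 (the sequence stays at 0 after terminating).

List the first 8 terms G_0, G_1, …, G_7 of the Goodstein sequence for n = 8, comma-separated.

8, 80, 553, 6310, 93395, 1647195, 33554571, 774841151

(0) 8|_2 = 2^(2 + 1) ↦ 3^(3 + 1)|_3 = 81 ⇒ 80
(1) 80|_3 = 2·3^3 + 2·3^2 + 2·3 + 2 ↦ 2·4^4 + 2·4^2 + 2·4 + 2|_4 = 554 ⇒ 553
(2) 553|_4 = 2·4^4 + 2·4^2 + 2·4 + 1 ↦ 2·5^5 + 2·5^2 + 2·5 + 1|_5 = 6311 ⇒ 6310
(3) 6310|_5 = 2·5^5 + 2·5^2 + 2·5 ↦ 2·6^6 + 2·6^2 + 2·6|_6 = 93396 ⇒ 93395
(4) 93395|_6 = 2·6^6 + 2·6^2 + 6 + 5 ↦ 2·7^7 + 2·7^2 + 7 + 5|_7 = 1647196 ⇒ 1647195
(5) 1647195|_7 = 2·7^7 + 2·7^2 + 7 + 4 ↦ 2·8^8 + 2·8^2 + 8 + 4|_8 = 33554572 ⇒ 33554571
(6) 33554571|_8 = 2·8^8 + 2·8^2 + 8 + 3 ↦ 2·9^9 + 2·9^2 + 9 + 3|_9 = 774841152 ⇒ 774841151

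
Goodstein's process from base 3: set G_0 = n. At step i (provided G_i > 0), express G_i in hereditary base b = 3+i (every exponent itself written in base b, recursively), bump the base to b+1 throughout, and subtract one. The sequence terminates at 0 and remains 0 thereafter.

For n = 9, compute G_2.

17

[0] 9 ≡ 3^2 (base 3). Lift 4: 16. −1: 15.
[1] 15 ≡ 3·4 + 3 (base 4). Lift 5: 18. −1: 17.
[2] 17 ≡ 3·5 + 2 (base 5). Lift 6: 20. −1: 19.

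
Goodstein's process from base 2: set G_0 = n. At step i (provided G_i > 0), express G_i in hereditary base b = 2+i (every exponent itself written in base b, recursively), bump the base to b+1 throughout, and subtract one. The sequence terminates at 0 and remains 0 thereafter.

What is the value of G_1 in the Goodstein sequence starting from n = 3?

3

i=0: 3 = 2 + 1 (b=2); 2→3: 3 + 1 = 4; 4−1 = 3
i=1: 3 = 3 (b=3); 3→4: 4 = 4; 4−1 = 3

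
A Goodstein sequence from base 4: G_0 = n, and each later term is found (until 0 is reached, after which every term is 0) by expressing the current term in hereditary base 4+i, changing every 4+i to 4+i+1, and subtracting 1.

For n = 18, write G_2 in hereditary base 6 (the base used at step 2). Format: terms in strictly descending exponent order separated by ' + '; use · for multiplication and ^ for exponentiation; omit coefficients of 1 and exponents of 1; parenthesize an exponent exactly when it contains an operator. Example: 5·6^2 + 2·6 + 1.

6^2

i=0: 18 = 4^2 + 2 (b=4); 4→5: 5^2 + 2 = 27; 27−1 = 26
i=1: 26 = 5^2 + 1 (b=5); 5→6: 6^2 + 1 = 37; 37−1 = 36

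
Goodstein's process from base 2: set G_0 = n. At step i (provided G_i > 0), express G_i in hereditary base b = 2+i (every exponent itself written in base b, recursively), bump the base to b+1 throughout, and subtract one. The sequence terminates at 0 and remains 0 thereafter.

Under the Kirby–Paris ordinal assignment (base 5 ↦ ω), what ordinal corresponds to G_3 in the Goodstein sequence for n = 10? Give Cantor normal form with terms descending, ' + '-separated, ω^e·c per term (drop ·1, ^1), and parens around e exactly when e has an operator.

(0) 10|_2 = 2^(2 + 1) + 2 ↦ 3^(3 + 1) + 3|_3 = 84 ⇒ 83
(1) 83|_3 = 3^(3 + 1) + 2 ↦ 4^(4 + 1) + 2|_4 = 1026 ⇒ 1025
(2) 1025|_4 = 4^(4 + 1) + 1 ↦ 5^(5 + 1) + 1|_5 = 15626 ⇒ 15625
(3) 15625|_5 = 5^(5 + 1) ↦ 6^(6 + 1)|_6 = 279936 ⇒ 279935

ω^(ω + 1)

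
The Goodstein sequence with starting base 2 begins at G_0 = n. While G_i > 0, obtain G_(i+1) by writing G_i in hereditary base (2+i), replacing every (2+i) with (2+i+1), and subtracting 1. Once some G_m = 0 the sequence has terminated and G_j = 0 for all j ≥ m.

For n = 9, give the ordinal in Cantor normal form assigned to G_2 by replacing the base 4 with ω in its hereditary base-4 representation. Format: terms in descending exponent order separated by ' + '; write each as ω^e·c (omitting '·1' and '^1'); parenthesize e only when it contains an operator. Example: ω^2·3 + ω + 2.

9 —HB2→ 2^(2 + 1) + 1 —bump→ 3^(3 + 1) + 1 = 82 —(−1)→ 81
81 —HB3→ 3^(3 + 1) —bump→ 4^(4 + 1) = 1024 —(−1)→ 1023

ω^ω·3 + ω^3·3 + ω^2·3 + ω·3 + 3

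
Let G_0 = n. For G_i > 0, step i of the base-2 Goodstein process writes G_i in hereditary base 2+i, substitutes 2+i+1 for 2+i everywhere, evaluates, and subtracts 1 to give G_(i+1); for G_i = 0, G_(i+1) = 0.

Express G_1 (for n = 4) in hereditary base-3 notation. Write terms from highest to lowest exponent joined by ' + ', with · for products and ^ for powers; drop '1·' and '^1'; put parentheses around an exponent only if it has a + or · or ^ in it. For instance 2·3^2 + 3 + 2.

2·3^2 + 2·3 + 2

[0] 4 ≡ 2^2 (base 2). Lift 3: 27. −1: 26.
[1] 26 ≡ 2·3^2 + 2·3 + 2 (base 3). Lift 4: 42. −1: 41.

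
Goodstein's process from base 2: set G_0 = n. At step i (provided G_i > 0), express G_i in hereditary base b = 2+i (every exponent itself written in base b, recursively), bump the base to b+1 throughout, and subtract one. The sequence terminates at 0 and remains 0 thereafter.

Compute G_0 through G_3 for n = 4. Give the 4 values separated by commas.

4, 26, 41, 60

(0) 4|_2 = 2^2 ↦ 3^3|_3 = 27 ⇒ 26
(1) 26|_3 = 2·3^2 + 2·3 + 2 ↦ 2·4^2 + 2·4 + 2|_4 = 42 ⇒ 41
(2) 41|_4 = 2·4^2 + 2·4 + 1 ↦ 2·5^2 + 2·5 + 1|_5 = 61 ⇒ 60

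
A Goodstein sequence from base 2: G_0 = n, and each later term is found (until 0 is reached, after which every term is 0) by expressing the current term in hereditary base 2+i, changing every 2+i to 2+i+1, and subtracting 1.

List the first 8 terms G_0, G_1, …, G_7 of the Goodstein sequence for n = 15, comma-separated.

15, 111, 1283, 18752, 326593, 6588344, 150994943, 3524450280

step 0: 15 = 2^(2 + 1) + 2^2 + 2 + 1; sub 3 for 2: 3^(3 + 1) + 3^3 + 3 + 1; = 112; G_1 = 112−1 = 111
step 1: 111 = 3^(3 + 1) + 3^3 + 3; sub 4 for 3: 4^(4 + 1) + 4^4 + 4; = 1284; G_2 = 1284−1 = 1283
step 2: 1283 = 4^(4 + 1) + 4^4 + 3; sub 5 for 4: 5^(5 + 1) + 5^5 + 3; = 18753; G_3 = 18753−1 = 18752
step 3: 18752 = 5^(5 + 1) + 5^5 + 2; sub 6 for 5: 6^(6 + 1) + 6^6 + 2; = 326594; G_4 = 326594−1 = 326593
step 4: 326593 = 6^(6 + 1) + 6^6 + 1; sub 7 for 6: 7^(7 + 1) + 7^7 + 1; = 6588345; G_5 = 6588345−1 = 6588344
step 5: 6588344 = 7^(7 + 1) + 7^7; sub 8 for 7: 8^(8 + 1) + 8^8; = 150994944; G_6 = 150994944−1 = 150994943
step 6: 150994943 = 8^(8 + 1) + 7·8^7 + 7·8^6 + 7·8^5 + 7·8^4 + 7·8^3 + 7·8^2 + 7·8 + 7; sub 9 for 8: 9^(9 + 1) + 7·9^7 + 7·9^6 + 7·9^5 + 7·9^4 + 7·9^3 + 7·9^2 + 7·9 + 7; = 3524450281; G_7 = 3524450281−1 = 3524450280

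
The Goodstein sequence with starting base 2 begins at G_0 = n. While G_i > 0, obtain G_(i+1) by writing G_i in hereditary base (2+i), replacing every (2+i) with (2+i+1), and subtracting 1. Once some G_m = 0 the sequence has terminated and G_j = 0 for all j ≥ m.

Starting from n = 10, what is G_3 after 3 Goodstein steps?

G_0=10  [base 2] 2^(2 + 1) + 2  →[2↦3]→  3^(3 + 1) + 3 = 84  −1 ⇒ G_1=83
G_1=83  [base 3] 3^(3 + 1) + 2  →[3↦4]→  4^(4 + 1) + 2 = 1026  −1 ⇒ G_2=1025
G_2=1025  [base 4] 4^(4 + 1) + 1  →[4↦5]→  5^(5 + 1) + 1 = 15626  −1 ⇒ G_3=15625
G_3=15625  [base 5] 5^(5 + 1)  →[5↦6]→  6^(6 + 1) = 279936  −1 ⇒ G_4=279935

15625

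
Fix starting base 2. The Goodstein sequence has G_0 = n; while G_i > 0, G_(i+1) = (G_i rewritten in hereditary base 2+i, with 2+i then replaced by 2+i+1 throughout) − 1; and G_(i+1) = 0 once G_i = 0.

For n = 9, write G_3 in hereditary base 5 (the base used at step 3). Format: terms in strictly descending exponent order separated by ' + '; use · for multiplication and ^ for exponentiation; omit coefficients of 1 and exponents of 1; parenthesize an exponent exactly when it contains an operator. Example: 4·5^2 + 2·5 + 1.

3·5^5 + 3·5^3 + 3·5^2 + 3·5 + 2

i=0: 9 = 2^(2 + 1) + 1 (b=2); 2→3: 3^(3 + 1) + 1 = 82; 82−1 = 81
i=1: 81 = 3^(3 + 1) (b=3); 3→4: 4^(4 + 1) = 1024; 1024−1 = 1023
i=2: 1023 = 3·4^4 + 3·4^3 + 3·4^2 + 3·4 + 3 (b=4); 4→5: 3·5^5 + 3·5^3 + 3·5^2 + 3·5 + 3 = 9843; 9843−1 = 9842
i=3: 9842 = 3·5^5 + 3·5^3 + 3·5^2 + 3·5 + 2 (b=5); 5→6: 3·6^6 + 3·6^3 + 3·6^2 + 3·6 + 2 = 140744; 140744−1 = 140743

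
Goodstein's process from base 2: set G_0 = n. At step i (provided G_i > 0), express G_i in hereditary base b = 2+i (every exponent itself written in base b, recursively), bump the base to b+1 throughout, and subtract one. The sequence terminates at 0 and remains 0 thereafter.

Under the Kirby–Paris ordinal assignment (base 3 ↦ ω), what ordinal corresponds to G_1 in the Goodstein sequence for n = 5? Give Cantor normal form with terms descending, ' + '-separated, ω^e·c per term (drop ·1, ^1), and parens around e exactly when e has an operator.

ω^ω

i=0: 5 = 2^2 + 1 (b=2); 2→3: 3^3 + 1 = 28; 28−1 = 27
i=1: 27 = 3^3 (b=3); 3→4: 4^4 = 256; 256−1 = 255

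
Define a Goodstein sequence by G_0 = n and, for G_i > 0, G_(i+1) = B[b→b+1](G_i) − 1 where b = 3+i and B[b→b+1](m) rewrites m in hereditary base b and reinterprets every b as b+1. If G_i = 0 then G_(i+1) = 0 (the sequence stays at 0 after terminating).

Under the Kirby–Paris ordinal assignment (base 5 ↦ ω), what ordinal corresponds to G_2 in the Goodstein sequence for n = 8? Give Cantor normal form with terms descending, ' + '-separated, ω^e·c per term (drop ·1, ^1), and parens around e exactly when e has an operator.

ω·2

(0) 8|_3 = 2·3 + 2 ↦ 2·4 + 2|_4 = 10 ⇒ 9
(1) 9|_4 = 2·4 + 1 ↦ 2·5 + 1|_5 = 11 ⇒ 10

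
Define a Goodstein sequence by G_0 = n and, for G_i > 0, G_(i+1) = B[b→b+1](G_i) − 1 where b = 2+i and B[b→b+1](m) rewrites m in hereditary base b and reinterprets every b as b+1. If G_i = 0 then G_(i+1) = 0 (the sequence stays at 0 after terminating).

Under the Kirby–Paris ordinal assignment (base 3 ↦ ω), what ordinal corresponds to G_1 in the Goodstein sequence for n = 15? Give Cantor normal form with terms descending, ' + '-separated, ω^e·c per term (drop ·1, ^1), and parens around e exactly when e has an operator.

(0) 15|_2 = 2^(2 + 1) + 2^2 + 2 + 1 ↦ 3^(3 + 1) + 3^3 + 3 + 1|_3 = 112 ⇒ 111
(1) 111|_3 = 3^(3 + 1) + 3^3 + 3 ↦ 4^(4 + 1) + 4^4 + 4|_4 = 1284 ⇒ 1283

ω^(ω + 1) + ω^ω + ω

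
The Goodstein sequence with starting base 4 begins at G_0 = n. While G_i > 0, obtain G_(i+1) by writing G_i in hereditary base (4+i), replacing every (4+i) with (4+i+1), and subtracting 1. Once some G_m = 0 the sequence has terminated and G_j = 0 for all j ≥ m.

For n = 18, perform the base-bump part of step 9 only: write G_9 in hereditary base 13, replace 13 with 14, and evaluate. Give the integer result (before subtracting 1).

84

i=0: 18 = 4^2 + 2 (b=4); 4→5: 5^2 + 2 = 27; 27−1 = 26
i=1: 26 = 5^2 + 1 (b=5); 5→6: 6^2 + 1 = 37; 37−1 = 36
i=2: 36 = 6^2 (b=6); 6→7: 7^2 = 49; 49−1 = 48
i=3: 48 = 6·7 + 6 (b=7); 7→8: 6·8 + 6 = 54; 54−1 = 53
i=4: 53 = 6·8 + 5 (b=8); 8→9: 6·9 + 5 = 59; 59−1 = 58
i=5: 58 = 6·9 + 4 (b=9); 9→10: 6·10 + 4 = 64; 64−1 = 63
i=6: 63 = 6·10 + 3 (b=10); 10→11: 6·11 + 3 = 69; 69−1 = 68
i=7: 68 = 6·11 + 2 (b=11); 11→12: 6·12 + 2 = 74; 74−1 = 73
i=8: 73 = 6·12 + 1 (b=12); 12→13: 6·13 + 1 = 79; 79−1 = 78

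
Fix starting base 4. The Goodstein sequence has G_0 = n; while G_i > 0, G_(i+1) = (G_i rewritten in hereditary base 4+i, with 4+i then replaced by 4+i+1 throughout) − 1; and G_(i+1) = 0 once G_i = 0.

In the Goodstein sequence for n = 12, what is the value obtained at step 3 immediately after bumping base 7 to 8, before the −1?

18

step 0: 12 = 3·4; sub 5 for 4: 3·5; = 15; G_1 = 15−1 = 14
step 1: 14 = 2·5 + 4; sub 6 for 5: 2·6 + 4; = 16; G_2 = 16−1 = 15
step 2: 15 = 2·6 + 3; sub 7 for 6: 2·7 + 3; = 17; G_3 = 17−1 = 16
step 3: 16 = 2·7 + 2; sub 8 for 7: 2·8 + 2; = 18; G_4 = 18−1 = 17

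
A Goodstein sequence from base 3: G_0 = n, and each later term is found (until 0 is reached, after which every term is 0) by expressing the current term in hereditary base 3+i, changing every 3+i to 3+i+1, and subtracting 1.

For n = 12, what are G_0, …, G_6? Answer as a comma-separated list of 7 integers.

12, 19, 27, 37, 49, 63, 69

G_0=12  [base 3] 3^2 + 3  →[3↦4]→  4^2 + 4 = 20  −1 ⇒ G_1=19
G_1=19  [base 4] 4^2 + 3  →[4↦5]→  5^2 + 3 = 28  −1 ⇒ G_2=27
G_2=27  [base 5] 5^2 + 2  →[5↦6]→  6^2 + 2 = 38  −1 ⇒ G_3=37
G_3=37  [base 6] 6^2 + 1  →[6↦7]→  7^2 + 1 = 50  −1 ⇒ G_4=49
G_4=49  [base 7] 7^2  →[7↦8]→  8^2 = 64  −1 ⇒ G_5=63
G_5=63  [base 8] 7·8 + 7  →[8↦9]→  7·9 + 7 = 70  −1 ⇒ G_6=69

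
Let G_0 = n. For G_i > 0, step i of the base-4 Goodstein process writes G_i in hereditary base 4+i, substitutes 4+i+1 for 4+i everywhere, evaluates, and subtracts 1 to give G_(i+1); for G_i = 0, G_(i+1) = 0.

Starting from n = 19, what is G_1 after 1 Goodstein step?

[0] 19 ≡ 4^2 + 3 (base 4). Lift 5: 28. −1: 27.
[1] 27 ≡ 5^2 + 2 (base 5). Lift 6: 38. −1: 37.

27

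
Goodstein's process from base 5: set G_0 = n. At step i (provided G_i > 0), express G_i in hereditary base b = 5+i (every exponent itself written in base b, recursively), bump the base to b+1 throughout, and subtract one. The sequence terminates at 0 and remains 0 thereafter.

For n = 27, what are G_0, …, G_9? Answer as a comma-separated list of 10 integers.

G_0 = 27. HB_5(27) = 5^2 + 2. Bump = 38. G_1 = 37.
G_1 = 37. HB_6(37) = 6^2 + 1. Bump = 50. G_2 = 49.
G_2 = 49. HB_7(49) = 7^2. Bump = 64. G_3 = 63.
G_3 = 63. HB_8(63) = 7·8 + 7. Bump = 70. G_4 = 69.
G_4 = 69. HB_9(69) = 7·9 + 6. Bump = 76. G_5 = 75.
G_5 = 75. HB_10(75) = 7·10 + 5. Bump = 82. G_6 = 81.
G_6 = 81. HB_11(81) = 7·11 + 4. Bump = 88. G_7 = 87.
G_7 = 87. HB_12(87) = 7·12 + 3. Bump = 94. G_8 = 93.
G_8 = 93. HB_13(93) = 7·13 + 2. Bump = 100. G_9 = 99.

27, 37, 49, 63, 69, 75, 81, 87, 93, 99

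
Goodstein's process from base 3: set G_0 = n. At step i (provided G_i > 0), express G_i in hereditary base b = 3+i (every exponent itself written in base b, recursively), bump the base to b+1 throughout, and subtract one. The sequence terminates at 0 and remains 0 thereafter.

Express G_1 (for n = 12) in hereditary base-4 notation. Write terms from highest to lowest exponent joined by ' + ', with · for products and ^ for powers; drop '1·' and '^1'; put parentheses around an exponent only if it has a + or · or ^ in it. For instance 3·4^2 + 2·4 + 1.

base 3: 12 = 3^2 + 3; at 4: 4^2 + 4 = 20; next = 19
base 4: 19 = 4^2 + 3; at 5: 5^2 + 3 = 28; next = 27

4^2 + 3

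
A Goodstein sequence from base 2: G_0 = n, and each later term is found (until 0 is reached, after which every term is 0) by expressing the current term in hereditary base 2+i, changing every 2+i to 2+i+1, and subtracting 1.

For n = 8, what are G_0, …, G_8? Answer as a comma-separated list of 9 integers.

[0] 8 ≡ 2^(2 + 1) (base 2). Lift 3: 81. −1: 80.
[1] 80 ≡ 2·3^3 + 2·3^2 + 2·3 + 2 (base 3). Lift 4: 554. −1: 553.
[2] 553 ≡ 2·4^4 + 2·4^2 + 2·4 + 1 (base 4). Lift 5: 6311. −1: 6310.
[3] 6310 ≡ 2·5^5 + 2·5^2 + 2·5 (base 5). Lift 6: 93396. −1: 93395.
[4] 93395 ≡ 2·6^6 + 2·6^2 + 6 + 5 (base 6). Lift 7: 1647196. −1: 1647195.
[5] 1647195 ≡ 2·7^7 + 2·7^2 + 7 + 4 (base 7). Lift 8: 33554572. −1: 33554571.
[6] 33554571 ≡ 2·8^8 + 2·8^2 + 8 + 3 (base 8). Lift 9: 774841152. −1: 774841151.
[7] 774841151 ≡ 2·9^9 + 2·9^2 + 9 + 2 (base 9). Lift 10: 20000000212. −1: 20000000211.

8, 80, 553, 6310, 93395, 1647195, 33554571, 774841151, 20000000211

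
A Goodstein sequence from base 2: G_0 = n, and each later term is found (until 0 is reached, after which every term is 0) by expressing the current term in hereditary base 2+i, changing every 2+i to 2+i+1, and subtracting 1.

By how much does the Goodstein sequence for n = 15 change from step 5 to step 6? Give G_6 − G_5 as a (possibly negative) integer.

G_0 = 15. HB_2(15) = 2^(2 + 1) + 2^2 + 2 + 1. Bump = 112. G_1 = 111.
G_1 = 111. HB_3(111) = 3^(3 + 1) + 3^3 + 3. Bump = 1284. G_2 = 1283.
G_2 = 1283. HB_4(1283) = 4^(4 + 1) + 4^4 + 3. Bump = 18753. G_3 = 18752.
G_3 = 18752. HB_5(18752) = 5^(5 + 1) + 5^5 + 2. Bump = 326594. G_4 = 326593.
G_4 = 326593. HB_6(326593) = 6^(6 + 1) + 6^6 + 1. Bump = 6588345. G_5 = 6588344.
G_5 = 6588344. HB_7(6588344) = 7^(7 + 1) + 7^7. Bump = 150994944. G_6 = 150994943.

144406599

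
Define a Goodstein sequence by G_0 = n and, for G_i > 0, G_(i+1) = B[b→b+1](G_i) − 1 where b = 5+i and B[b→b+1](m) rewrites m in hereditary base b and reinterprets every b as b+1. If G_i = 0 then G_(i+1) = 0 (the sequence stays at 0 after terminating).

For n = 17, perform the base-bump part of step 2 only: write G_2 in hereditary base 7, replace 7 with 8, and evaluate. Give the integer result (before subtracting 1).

G_0 = 17. HB_5(17) = 3·5 + 2. Bump = 20. G_1 = 19.
G_1 = 19. HB_6(19) = 3·6 + 1. Bump = 22. G_2 = 21.
G_2 = 21. HB_7(21) = 3·7. Bump = 24. G_3 = 23.

24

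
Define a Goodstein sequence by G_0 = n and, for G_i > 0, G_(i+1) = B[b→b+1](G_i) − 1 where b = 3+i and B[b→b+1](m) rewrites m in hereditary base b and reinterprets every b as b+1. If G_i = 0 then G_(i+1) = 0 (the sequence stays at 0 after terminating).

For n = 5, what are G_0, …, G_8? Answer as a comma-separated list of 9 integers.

i=0: 5 = 3 + 2 (b=3); 3→4: 4 + 2 = 6; 6−1 = 5
i=1: 5 = 4 + 1 (b=4); 4→5: 5 + 1 = 6; 6−1 = 5
i=2: 5 = 5 (b=5); 5→6: 6 = 6; 6−1 = 5
i=3: 5 = 5 (b=6); 6→7: 5 = 5; 5−1 = 4
i=4: 4 = 4 (b=7); 7→8: 4 = 4; 4−1 = 3
i=5: 3 = 3 (b=8); 8→9: 3 = 3; 3−1 = 2
i=6: 2 = 2 (b=9); 9→10: 2 = 2; 2−1 = 1
i=7: 1 = 1 (b=10); 10→11: 1 = 1; 1−1 = 0

5, 5, 5, 5, 4, 3, 2, 1, 0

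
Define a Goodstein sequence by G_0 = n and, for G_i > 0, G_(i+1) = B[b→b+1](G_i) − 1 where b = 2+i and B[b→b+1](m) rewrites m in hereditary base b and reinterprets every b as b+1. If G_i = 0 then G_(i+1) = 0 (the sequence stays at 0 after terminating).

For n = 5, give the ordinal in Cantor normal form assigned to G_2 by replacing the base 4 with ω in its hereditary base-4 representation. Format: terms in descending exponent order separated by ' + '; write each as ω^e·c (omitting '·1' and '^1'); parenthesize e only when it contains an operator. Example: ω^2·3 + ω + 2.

ω^3·3 + ω^2·3 + ω·3 + 3

[0] 5 ≡ 2^2 + 1 (base 2). Lift 3: 28. −1: 27.
[1] 27 ≡ 3^3 (base 3). Lift 4: 256. −1: 255.
[2] 255 ≡ 3·4^3 + 3·4^2 + 3·4 + 3 (base 4). Lift 5: 468. −1: 467.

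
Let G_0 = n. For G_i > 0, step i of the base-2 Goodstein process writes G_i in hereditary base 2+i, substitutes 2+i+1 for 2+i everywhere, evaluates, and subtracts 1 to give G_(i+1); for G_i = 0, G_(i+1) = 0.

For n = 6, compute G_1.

29

G_0=6  [base 2] 2^2 + 2  →[2↦3]→  3^3 + 3 = 30  −1 ⇒ G_1=29
G_1=29  [base 3] 3^3 + 2  →[3↦4]→  4^4 + 2 = 258  −1 ⇒ G_2=257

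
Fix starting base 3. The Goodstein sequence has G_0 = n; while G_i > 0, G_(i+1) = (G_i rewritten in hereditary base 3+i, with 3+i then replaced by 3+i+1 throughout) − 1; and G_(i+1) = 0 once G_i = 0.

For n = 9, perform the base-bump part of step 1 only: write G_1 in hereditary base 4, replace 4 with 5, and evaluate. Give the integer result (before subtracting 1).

G_0=9  [base 3] 3^2  →[3↦4]→  4^2 = 16  −1 ⇒ G_1=15
G_1=15  [base 4] 3·4 + 3  →[4↦5]→  3·5 + 3 = 18  −1 ⇒ G_2=17

18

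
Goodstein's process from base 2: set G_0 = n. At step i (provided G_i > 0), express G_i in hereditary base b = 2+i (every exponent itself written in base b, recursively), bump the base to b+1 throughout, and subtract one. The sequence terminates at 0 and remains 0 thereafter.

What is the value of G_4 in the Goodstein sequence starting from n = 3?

1

G_0 = 3. HB_2(3) = 2 + 1. Bump = 4. G_1 = 3.
G_1 = 3. HB_3(3) = 3. Bump = 4. G_2 = 3.
G_2 = 3. HB_4(3) = 3. Bump = 3. G_3 = 2.
G_3 = 2. HB_5(2) = 2. Bump = 2. G_4 = 1.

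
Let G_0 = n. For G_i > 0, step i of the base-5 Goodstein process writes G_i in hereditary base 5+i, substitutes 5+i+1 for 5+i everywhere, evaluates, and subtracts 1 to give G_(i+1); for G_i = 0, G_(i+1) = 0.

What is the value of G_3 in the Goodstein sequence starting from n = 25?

43

[0] 25 ≡ 5^2 (base 5). Lift 6: 36. −1: 35.
[1] 35 ≡ 5·6 + 5 (base 6). Lift 7: 40. −1: 39.
[2] 39 ≡ 5·7 + 4 (base 7). Lift 8: 44. −1: 43.
[3] 43 ≡ 5·8 + 3 (base 8). Lift 9: 48. −1: 47.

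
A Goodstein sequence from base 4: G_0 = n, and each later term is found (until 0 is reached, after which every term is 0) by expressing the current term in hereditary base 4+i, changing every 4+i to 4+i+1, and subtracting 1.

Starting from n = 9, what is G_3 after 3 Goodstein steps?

(0) 9|_4 = 2·4 + 1 ↦ 2·5 + 1|_5 = 11 ⇒ 10
(1) 10|_5 = 2·5 ↦ 2·6|_6 = 12 ⇒ 11
(2) 11|_6 = 6 + 5 ↦ 7 + 5|_7 = 12 ⇒ 11
(3) 11|_7 = 7 + 4 ↦ 8 + 4|_8 = 12 ⇒ 11

11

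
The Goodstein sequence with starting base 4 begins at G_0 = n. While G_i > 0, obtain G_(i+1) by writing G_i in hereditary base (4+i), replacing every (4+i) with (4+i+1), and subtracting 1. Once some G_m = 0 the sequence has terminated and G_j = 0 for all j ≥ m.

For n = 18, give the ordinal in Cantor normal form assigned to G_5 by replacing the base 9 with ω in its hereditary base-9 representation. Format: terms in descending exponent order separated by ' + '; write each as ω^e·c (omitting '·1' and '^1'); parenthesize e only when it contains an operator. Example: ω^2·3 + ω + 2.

ω·6 + 4

step 0: 18 = 4^2 + 2; sub 5 for 4: 5^2 + 2; = 27; G_1 = 27−1 = 26
step 1: 26 = 5^2 + 1; sub 6 for 5: 6^2 + 1; = 37; G_2 = 37−1 = 36
step 2: 36 = 6^2; sub 7 for 6: 7^2; = 49; G_3 = 49−1 = 48
step 3: 48 = 6·7 + 6; sub 8 for 7: 6·8 + 6; = 54; G_4 = 54−1 = 53
step 4: 53 = 6·8 + 5; sub 9 for 8: 6·9 + 5; = 59; G_5 = 59−1 = 58
step 5: 58 = 6·9 + 4; sub 10 for 9: 6·10 + 4; = 64; G_6 = 64−1 = 63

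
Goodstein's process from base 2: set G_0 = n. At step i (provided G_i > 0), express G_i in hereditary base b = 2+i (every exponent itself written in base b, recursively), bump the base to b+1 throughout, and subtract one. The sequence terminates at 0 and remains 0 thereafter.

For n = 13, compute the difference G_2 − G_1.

[0] 13 ≡ 2^(2 + 1) + 2^2 + 1 (base 2). Lift 3: 109. −1: 108.
[1] 108 ≡ 3^(3 + 1) + 3^3 (base 3). Lift 4: 1280. −1: 1279.

1171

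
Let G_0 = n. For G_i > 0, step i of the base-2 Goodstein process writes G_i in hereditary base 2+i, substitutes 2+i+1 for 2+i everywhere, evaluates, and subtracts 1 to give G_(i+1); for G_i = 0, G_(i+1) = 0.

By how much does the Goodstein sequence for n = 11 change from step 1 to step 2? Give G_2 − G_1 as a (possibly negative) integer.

943

base 2: 11 = 2^(2 + 1) + 2 + 1; at 3: 3^(3 + 1) + 3 + 1 = 85; next = 84
base 3: 84 = 3^(3 + 1) + 3; at 4: 4^(4 + 1) + 4 = 1028; next = 1027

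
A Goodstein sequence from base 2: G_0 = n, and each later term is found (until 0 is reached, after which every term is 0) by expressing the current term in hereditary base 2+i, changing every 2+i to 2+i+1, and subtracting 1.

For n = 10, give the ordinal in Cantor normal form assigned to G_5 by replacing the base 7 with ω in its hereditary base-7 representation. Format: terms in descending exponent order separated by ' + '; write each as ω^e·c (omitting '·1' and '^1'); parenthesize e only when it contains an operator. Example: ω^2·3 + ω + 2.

ω^ω·5 + ω^5·5 + ω^4·5 + ω^3·5 + ω^2·5 + ω·5 + 4

base 2: 10 = 2^(2 + 1) + 2; at 3: 3^(3 + 1) + 3 = 84; next = 83
base 3: 83 = 3^(3 + 1) + 2; at 4: 4^(4 + 1) + 2 = 1026; next = 1025
base 4: 1025 = 4^(4 + 1) + 1; at 5: 5^(5 + 1) + 1 = 15626; next = 15625
base 5: 15625 = 5^(5 + 1); at 6: 6^(6 + 1) = 279936; next = 279935
base 6: 279935 = 5·6^6 + 5·6^5 + 5·6^4 + 5·6^3 + 5·6^2 + 5·6 + 5; at 7: 5·7^7 + 5·7^5 + 5·7^4 + 5·7^3 + 5·7^2 + 5·7 + 5 = 4215755; next = 4215754
base 7: 4215754 = 5·7^7 + 5·7^5 + 5·7^4 + 5·7^3 + 5·7^2 + 5·7 + 4; at 8: 5·8^8 + 5·8^5 + 5·8^4 + 5·8^3 + 5·8^2 + 5·8 + 4 = 84073324; next = 84073323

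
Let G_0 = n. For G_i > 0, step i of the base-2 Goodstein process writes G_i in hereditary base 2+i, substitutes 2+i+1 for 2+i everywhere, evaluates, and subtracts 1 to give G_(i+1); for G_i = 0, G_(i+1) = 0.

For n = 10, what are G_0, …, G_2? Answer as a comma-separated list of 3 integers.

G_0=10  [base 2] 2^(2 + 1) + 2  →[2↦3]→  3^(3 + 1) + 3 = 84  −1 ⇒ G_1=83
G_1=83  [base 3] 3^(3 + 1) + 2  →[3↦4]→  4^(4 + 1) + 2 = 1026  −1 ⇒ G_2=1025

10, 83, 1025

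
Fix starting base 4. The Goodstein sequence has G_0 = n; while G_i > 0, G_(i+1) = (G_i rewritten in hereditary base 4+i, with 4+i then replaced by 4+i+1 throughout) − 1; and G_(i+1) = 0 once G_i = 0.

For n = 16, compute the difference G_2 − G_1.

3

i=0: 16 = 4^2 (b=4); 4→5: 5^2 = 25; 25−1 = 24
i=1: 24 = 4·5 + 4 (b=5); 5→6: 4·6 + 4 = 28; 28−1 = 27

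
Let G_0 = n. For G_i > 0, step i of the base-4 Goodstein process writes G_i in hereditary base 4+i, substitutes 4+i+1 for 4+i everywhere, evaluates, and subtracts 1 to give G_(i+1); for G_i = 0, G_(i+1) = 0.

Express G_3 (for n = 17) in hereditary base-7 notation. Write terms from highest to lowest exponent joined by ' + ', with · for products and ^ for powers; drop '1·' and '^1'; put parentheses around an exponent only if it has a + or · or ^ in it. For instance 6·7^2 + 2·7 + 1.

base 4: 17 = 4^2 + 1; at 5: 5^2 + 1 = 26; next = 25
base 5: 25 = 5^2; at 6: 6^2 = 36; next = 35
base 6: 35 = 5·6 + 5; at 7: 5·7 + 5 = 40; next = 39
base 7: 39 = 5·7 + 4; at 8: 5·8 + 4 = 44; next = 43

5·7 + 4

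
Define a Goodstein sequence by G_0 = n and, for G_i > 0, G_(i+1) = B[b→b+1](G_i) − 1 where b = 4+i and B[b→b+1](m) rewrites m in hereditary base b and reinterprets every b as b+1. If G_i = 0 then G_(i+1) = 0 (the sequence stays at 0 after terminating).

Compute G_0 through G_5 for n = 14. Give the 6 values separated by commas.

14, 16, 18, 20, 21, 22

step 0: 14 = 3·4 + 2; sub 5 for 4: 3·5 + 2; = 17; G_1 = 17−1 = 16
step 1: 16 = 3·5 + 1; sub 6 for 5: 3·6 + 1; = 19; G_2 = 19−1 = 18
step 2: 18 = 3·6; sub 7 for 6: 3·7; = 21; G_3 = 21−1 = 20
step 3: 20 = 2·7 + 6; sub 8 for 7: 2·8 + 6; = 22; G_4 = 22−1 = 21
step 4: 21 = 2·8 + 5; sub 9 for 8: 2·9 + 5; = 23; G_5 = 23−1 = 22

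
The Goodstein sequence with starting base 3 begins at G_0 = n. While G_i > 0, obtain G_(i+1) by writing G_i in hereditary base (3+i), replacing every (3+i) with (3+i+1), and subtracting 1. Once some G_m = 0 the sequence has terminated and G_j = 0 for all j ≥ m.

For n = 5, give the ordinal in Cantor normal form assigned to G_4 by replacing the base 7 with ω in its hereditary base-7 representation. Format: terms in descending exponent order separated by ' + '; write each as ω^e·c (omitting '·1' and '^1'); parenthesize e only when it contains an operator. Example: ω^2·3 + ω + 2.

4

5 —HB3→ 3 + 2 —bump→ 4 + 2 = 6 —(−1)→ 5
5 —HB4→ 4 + 1 —bump→ 5 + 1 = 6 —(−1)→ 5
5 —HB5→ 5 —bump→ 6 = 6 —(−1)→ 5
5 —HB6→ 5 —bump→ 5 = 5 —(−1)→ 4
4 —HB7→ 4 —bump→ 4 = 4 —(−1)→ 3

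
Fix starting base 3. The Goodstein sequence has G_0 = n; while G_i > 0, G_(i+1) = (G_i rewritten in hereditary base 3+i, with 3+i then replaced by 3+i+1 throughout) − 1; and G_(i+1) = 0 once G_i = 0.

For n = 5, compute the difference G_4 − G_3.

-1

[0] 5 ≡ 3 + 2 (base 3). Lift 4: 6. −1: 5.
[1] 5 ≡ 4 + 1 (base 4). Lift 5: 6. −1: 5.
[2] 5 ≡ 5 (base 5). Lift 6: 6. −1: 5.
[3] 5 ≡ 5 (base 6). Lift 7: 5. −1: 4.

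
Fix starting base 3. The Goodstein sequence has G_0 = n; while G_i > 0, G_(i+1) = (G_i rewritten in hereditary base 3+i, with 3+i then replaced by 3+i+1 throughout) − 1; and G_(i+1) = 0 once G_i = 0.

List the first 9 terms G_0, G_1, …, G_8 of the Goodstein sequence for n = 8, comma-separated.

8, 9, 10, 11, 11, 11, 11, 11, 11

G_0 = 8. HB_3(8) = 2·3 + 2. Bump = 10. G_1 = 9.
G_1 = 9. HB_4(9) = 2·4 + 1. Bump = 11. G_2 = 10.
G_2 = 10. HB_5(10) = 2·5. Bump = 12. G_3 = 11.
G_3 = 11. HB_6(11) = 6 + 5. Bump = 12. G_4 = 11.
G_4 = 11. HB_7(11) = 7 + 4. Bump = 12. G_5 = 11.
G_5 = 11. HB_8(11) = 8 + 3. Bump = 12. G_6 = 11.
G_6 = 11. HB_9(11) = 9 + 2. Bump = 12. G_7 = 11.
G_7 = 11. HB_10(11) = 10 + 1. Bump = 12. G_8 = 11.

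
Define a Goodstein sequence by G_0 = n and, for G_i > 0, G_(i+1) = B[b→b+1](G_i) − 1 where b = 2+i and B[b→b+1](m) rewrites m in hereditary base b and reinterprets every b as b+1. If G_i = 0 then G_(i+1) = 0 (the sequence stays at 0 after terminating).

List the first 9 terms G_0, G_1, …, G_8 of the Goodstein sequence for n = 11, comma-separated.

11, 84, 1027, 15627, 279937, 5764801, 134217727, 2749609302, 70077777775

G_0 = 11. HB_2(11) = 2^(2 + 1) + 2 + 1. Bump = 85. G_1 = 84.
G_1 = 84. HB_3(84) = 3^(3 + 1) + 3. Bump = 1028. G_2 = 1027.
G_2 = 1027. HB_4(1027) = 4^(4 + 1) + 3. Bump = 15628. G_3 = 15627.
G_3 = 15627. HB_5(15627) = 5^(5 + 1) + 2. Bump = 279938. G_4 = 279937.
G_4 = 279937. HB_6(279937) = 6^(6 + 1) + 1. Bump = 5764802. G_5 = 5764801.
G_5 = 5764801. HB_7(5764801) = 7^(7 + 1). Bump = 134217728. G_6 = 134217727.
G_6 = 134217727. HB_8(134217727) = 7·8^8 + 7·8^7 + 7·8^6 + 7·8^5 + 7·8^4 + 7·8^3 + 7·8^2 + 7·8 + 7. Bump = 2749609303. G_7 = 2749609302.
G_7 = 2749609302. HB_9(2749609302) = 7·9^9 + 7·9^7 + 7·9^6 + 7·9^5 + 7·9^4 + 7·9^3 + 7·9^2 + 7·9 + 6. Bump = 70077777776. G_8 = 70077777775.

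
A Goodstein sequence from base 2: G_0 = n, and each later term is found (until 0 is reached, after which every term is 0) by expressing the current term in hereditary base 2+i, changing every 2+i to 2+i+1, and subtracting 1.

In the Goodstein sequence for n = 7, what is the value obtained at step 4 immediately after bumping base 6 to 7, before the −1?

7 —HB2→ 2^2 + 2 + 1 —bump→ 3^3 + 3 + 1 = 31 —(−1)→ 30
30 —HB3→ 3^3 + 3 —bump→ 4^4 + 4 = 260 —(−1)→ 259
259 —HB4→ 4^4 + 3 —bump→ 5^5 + 3 = 3128 —(−1)→ 3127
3127 —HB5→ 5^5 + 2 —bump→ 6^6 + 2 = 46658 —(−1)→ 46657
46657 —HB6→ 6^6 + 1 —bump→ 7^7 + 1 = 823544 —(−1)→ 823543

823544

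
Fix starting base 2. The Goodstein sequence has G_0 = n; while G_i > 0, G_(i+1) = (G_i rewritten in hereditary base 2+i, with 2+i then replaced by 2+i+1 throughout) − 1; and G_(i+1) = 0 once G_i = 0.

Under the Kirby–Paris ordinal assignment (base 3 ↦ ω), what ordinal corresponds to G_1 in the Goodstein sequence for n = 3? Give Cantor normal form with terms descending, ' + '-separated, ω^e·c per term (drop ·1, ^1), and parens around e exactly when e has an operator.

ω

3 —HB2→ 2 + 1 —bump→ 3 + 1 = 4 —(−1)→ 3
3 —HB3→ 3 —bump→ 4 = 4 —(−1)→ 3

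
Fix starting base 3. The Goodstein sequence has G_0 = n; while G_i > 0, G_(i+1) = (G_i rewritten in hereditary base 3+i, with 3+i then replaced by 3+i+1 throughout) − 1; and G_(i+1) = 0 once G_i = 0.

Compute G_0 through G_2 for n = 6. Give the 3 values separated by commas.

6, 7, 7

base 3: 6 = 2·3; at 4: 2·4 = 8; next = 7
base 4: 7 = 4 + 3; at 5: 5 + 3 = 8; next = 7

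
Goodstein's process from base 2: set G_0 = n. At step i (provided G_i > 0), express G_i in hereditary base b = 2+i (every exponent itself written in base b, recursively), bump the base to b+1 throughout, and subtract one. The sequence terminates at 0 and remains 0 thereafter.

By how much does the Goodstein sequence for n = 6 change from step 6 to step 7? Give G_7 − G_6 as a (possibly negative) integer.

G_0=6  [base 2] 2^2 + 2  →[2↦3]→  3^3 + 3 = 30  −1 ⇒ G_1=29
G_1=29  [base 3] 3^3 + 2  →[3↦4]→  4^4 + 2 = 258  −1 ⇒ G_2=257
G_2=257  [base 4] 4^4 + 1  →[4↦5]→  5^5 + 1 = 3126  −1 ⇒ G_3=3125
G_3=3125  [base 5] 5^5  →[5↦6]→  6^6 = 46656  −1 ⇒ G_4=46655
G_4=46655  [base 6] 5·6^5 + 5·6^4 + 5·6^3 + 5·6^2 + 5·6 + 5  →[6↦7]→  5·7^5 + 5·7^4 + 5·7^3 + 5·7^2 + 5·7 + 5 = 98040  −1 ⇒ G_5=98039
G_5=98039  [base 7] 5·7^5 + 5·7^4 + 5·7^3 + 5·7^2 + 5·7 + 4  →[7↦8]→  5·8^5 + 5·8^4 + 5·8^3 + 5·8^2 + 5·8 + 4 = 187244  −1 ⇒ G_6=187243
G_6=187243  [base 8] 5·8^5 + 5·8^4 + 5·8^3 + 5·8^2 + 5·8 + 3  →[8↦9]→  5·9^5 + 5·9^4 + 5·9^3 + 5·9^2 + 5·9 + 3 = 332148  −1 ⇒ G_7=332147

144904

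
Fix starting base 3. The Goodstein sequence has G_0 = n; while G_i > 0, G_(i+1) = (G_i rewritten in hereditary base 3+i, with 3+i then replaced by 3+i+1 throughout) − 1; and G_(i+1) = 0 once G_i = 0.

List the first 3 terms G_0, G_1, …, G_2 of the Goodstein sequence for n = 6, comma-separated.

G_0 = 6. HB_3(6) = 2·3. Bump = 8. G_1 = 7.
G_1 = 7. HB_4(7) = 4 + 3. Bump = 8. G_2 = 7.

6, 7, 7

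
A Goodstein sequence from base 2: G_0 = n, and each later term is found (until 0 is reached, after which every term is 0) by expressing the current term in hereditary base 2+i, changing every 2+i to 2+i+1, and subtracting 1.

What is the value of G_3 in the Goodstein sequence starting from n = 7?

(0) 7|_2 = 2^2 + 2 + 1 ↦ 3^3 + 3 + 1|_3 = 31 ⇒ 30
(1) 30|_3 = 3^3 + 3 ↦ 4^4 + 4|_4 = 260 ⇒ 259
(2) 259|_4 = 4^4 + 3 ↦ 5^5 + 3|_5 = 3128 ⇒ 3127
(3) 3127|_5 = 5^5 + 2 ↦ 6^6 + 2|_6 = 46658 ⇒ 46657

3127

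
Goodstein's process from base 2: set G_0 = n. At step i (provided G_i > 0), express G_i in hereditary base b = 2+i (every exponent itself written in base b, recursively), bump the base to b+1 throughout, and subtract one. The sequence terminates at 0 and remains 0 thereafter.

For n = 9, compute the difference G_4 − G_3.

130901

base 2: 9 = 2^(2 + 1) + 1; at 3: 3^(3 + 1) + 1 = 82; next = 81
base 3: 81 = 3^(3 + 1); at 4: 4^(4 + 1) = 1024; next = 1023
base 4: 1023 = 3·4^4 + 3·4^3 + 3·4^2 + 3·4 + 3; at 5: 3·5^5 + 3·5^3 + 3·5^2 + 3·5 + 3 = 9843; next = 9842
base 5: 9842 = 3·5^5 + 3·5^3 + 3·5^2 + 3·5 + 2; at 6: 3·6^6 + 3·6^3 + 3·6^2 + 3·6 + 2 = 140744; next = 140743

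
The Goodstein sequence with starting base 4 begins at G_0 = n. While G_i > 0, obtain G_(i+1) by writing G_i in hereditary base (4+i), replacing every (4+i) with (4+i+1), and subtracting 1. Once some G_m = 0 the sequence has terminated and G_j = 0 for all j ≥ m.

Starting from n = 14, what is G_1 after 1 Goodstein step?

16

[0] 14 ≡ 3·4 + 2 (base 4). Lift 5: 17. −1: 16.
[1] 16 ≡ 3·5 + 1 (base 5). Lift 6: 19. −1: 18.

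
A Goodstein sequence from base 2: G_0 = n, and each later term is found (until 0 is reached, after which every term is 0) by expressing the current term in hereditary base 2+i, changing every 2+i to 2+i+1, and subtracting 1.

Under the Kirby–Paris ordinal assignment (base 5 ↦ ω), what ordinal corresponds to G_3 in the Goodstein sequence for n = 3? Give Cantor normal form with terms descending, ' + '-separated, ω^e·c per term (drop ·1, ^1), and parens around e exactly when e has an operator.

G_0 = 3. HB_2(3) = 2 + 1. Bump = 4. G_1 = 3.
G_1 = 3. HB_3(3) = 3. Bump = 4. G_2 = 3.
G_2 = 3. HB_4(3) = 3. Bump = 3. G_3 = 2.
G_3 = 2. HB_5(2) = 2. Bump = 2. G_4 = 1.

2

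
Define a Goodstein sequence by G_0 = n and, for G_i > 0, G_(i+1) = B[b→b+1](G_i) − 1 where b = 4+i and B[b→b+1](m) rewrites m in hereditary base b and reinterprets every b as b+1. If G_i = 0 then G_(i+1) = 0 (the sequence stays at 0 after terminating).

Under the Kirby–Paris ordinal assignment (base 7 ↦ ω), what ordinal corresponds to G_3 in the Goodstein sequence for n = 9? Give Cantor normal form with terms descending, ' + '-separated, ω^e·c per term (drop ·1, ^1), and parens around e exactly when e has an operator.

ω + 4

G_0=9  [base 4] 2·4 + 1  →[4↦5]→  2·5 + 1 = 11  −1 ⇒ G_1=10
G_1=10  [base 5] 2·5  →[5↦6]→  2·6 = 12  −1 ⇒ G_2=11
G_2=11  [base 6] 6 + 5  →[6↦7]→  7 + 5 = 12  −1 ⇒ G_3=11
G_3=11  [base 7] 7 + 4  →[7↦8]→  8 + 4 = 12  −1 ⇒ G_4=11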